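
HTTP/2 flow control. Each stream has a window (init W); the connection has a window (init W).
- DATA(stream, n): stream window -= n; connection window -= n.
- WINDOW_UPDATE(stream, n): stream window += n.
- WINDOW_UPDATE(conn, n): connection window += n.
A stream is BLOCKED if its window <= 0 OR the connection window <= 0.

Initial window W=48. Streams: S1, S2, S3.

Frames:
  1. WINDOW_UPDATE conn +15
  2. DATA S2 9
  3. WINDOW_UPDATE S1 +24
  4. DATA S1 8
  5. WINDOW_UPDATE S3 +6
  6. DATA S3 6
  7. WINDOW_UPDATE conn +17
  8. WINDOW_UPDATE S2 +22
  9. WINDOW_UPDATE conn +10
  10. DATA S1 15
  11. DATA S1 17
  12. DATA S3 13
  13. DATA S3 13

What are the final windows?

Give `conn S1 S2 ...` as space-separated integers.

Answer: 9 32 61 22

Derivation:
Op 1: conn=63 S1=48 S2=48 S3=48 blocked=[]
Op 2: conn=54 S1=48 S2=39 S3=48 blocked=[]
Op 3: conn=54 S1=72 S2=39 S3=48 blocked=[]
Op 4: conn=46 S1=64 S2=39 S3=48 blocked=[]
Op 5: conn=46 S1=64 S2=39 S3=54 blocked=[]
Op 6: conn=40 S1=64 S2=39 S3=48 blocked=[]
Op 7: conn=57 S1=64 S2=39 S3=48 blocked=[]
Op 8: conn=57 S1=64 S2=61 S3=48 blocked=[]
Op 9: conn=67 S1=64 S2=61 S3=48 blocked=[]
Op 10: conn=52 S1=49 S2=61 S3=48 blocked=[]
Op 11: conn=35 S1=32 S2=61 S3=48 blocked=[]
Op 12: conn=22 S1=32 S2=61 S3=35 blocked=[]
Op 13: conn=9 S1=32 S2=61 S3=22 blocked=[]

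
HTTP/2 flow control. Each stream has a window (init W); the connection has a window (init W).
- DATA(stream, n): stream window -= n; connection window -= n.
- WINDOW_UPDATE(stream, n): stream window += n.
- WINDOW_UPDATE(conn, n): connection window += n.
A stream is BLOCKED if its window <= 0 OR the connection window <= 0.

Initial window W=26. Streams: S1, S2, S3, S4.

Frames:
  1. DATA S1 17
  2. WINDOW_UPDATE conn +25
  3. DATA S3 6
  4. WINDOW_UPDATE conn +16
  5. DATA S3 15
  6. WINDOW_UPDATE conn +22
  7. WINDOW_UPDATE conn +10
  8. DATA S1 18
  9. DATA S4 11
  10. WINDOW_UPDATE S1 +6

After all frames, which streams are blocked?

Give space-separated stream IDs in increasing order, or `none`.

Op 1: conn=9 S1=9 S2=26 S3=26 S4=26 blocked=[]
Op 2: conn=34 S1=9 S2=26 S3=26 S4=26 blocked=[]
Op 3: conn=28 S1=9 S2=26 S3=20 S4=26 blocked=[]
Op 4: conn=44 S1=9 S2=26 S3=20 S4=26 blocked=[]
Op 5: conn=29 S1=9 S2=26 S3=5 S4=26 blocked=[]
Op 6: conn=51 S1=9 S2=26 S3=5 S4=26 blocked=[]
Op 7: conn=61 S1=9 S2=26 S3=5 S4=26 blocked=[]
Op 8: conn=43 S1=-9 S2=26 S3=5 S4=26 blocked=[1]
Op 9: conn=32 S1=-9 S2=26 S3=5 S4=15 blocked=[1]
Op 10: conn=32 S1=-3 S2=26 S3=5 S4=15 blocked=[1]

Answer: S1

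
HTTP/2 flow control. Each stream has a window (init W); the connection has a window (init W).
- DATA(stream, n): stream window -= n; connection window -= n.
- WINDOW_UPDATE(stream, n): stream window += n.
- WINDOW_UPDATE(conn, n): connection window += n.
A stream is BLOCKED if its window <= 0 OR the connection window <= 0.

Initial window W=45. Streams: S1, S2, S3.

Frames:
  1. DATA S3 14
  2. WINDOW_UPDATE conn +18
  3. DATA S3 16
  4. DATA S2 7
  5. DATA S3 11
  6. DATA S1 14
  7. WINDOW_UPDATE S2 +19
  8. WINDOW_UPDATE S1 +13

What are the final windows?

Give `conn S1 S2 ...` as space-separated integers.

Answer: 1 44 57 4

Derivation:
Op 1: conn=31 S1=45 S2=45 S3=31 blocked=[]
Op 2: conn=49 S1=45 S2=45 S3=31 blocked=[]
Op 3: conn=33 S1=45 S2=45 S3=15 blocked=[]
Op 4: conn=26 S1=45 S2=38 S3=15 blocked=[]
Op 5: conn=15 S1=45 S2=38 S3=4 blocked=[]
Op 6: conn=1 S1=31 S2=38 S3=4 blocked=[]
Op 7: conn=1 S1=31 S2=57 S3=4 blocked=[]
Op 8: conn=1 S1=44 S2=57 S3=4 blocked=[]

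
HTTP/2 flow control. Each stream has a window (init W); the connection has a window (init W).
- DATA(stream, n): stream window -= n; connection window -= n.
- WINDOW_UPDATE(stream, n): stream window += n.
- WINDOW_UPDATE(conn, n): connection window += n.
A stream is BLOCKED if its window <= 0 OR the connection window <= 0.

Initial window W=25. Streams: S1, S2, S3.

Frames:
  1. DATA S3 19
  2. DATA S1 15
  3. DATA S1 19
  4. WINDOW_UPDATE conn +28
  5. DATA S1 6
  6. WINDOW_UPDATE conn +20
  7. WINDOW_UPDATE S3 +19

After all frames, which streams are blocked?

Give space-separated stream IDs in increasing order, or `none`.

Op 1: conn=6 S1=25 S2=25 S3=6 blocked=[]
Op 2: conn=-9 S1=10 S2=25 S3=6 blocked=[1, 2, 3]
Op 3: conn=-28 S1=-9 S2=25 S3=6 blocked=[1, 2, 3]
Op 4: conn=0 S1=-9 S2=25 S3=6 blocked=[1, 2, 3]
Op 5: conn=-6 S1=-15 S2=25 S3=6 blocked=[1, 2, 3]
Op 6: conn=14 S1=-15 S2=25 S3=6 blocked=[1]
Op 7: conn=14 S1=-15 S2=25 S3=25 blocked=[1]

Answer: S1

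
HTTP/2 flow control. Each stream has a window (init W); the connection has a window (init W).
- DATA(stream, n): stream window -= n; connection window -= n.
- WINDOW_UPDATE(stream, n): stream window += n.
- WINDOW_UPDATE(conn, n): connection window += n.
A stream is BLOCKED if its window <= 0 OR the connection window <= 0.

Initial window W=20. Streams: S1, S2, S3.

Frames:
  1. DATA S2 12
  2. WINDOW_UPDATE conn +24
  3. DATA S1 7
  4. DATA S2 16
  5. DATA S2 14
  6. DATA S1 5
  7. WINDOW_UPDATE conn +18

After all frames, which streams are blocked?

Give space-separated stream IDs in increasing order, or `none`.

Answer: S2

Derivation:
Op 1: conn=8 S1=20 S2=8 S3=20 blocked=[]
Op 2: conn=32 S1=20 S2=8 S3=20 blocked=[]
Op 3: conn=25 S1=13 S2=8 S3=20 blocked=[]
Op 4: conn=9 S1=13 S2=-8 S3=20 blocked=[2]
Op 5: conn=-5 S1=13 S2=-22 S3=20 blocked=[1, 2, 3]
Op 6: conn=-10 S1=8 S2=-22 S3=20 blocked=[1, 2, 3]
Op 7: conn=8 S1=8 S2=-22 S3=20 blocked=[2]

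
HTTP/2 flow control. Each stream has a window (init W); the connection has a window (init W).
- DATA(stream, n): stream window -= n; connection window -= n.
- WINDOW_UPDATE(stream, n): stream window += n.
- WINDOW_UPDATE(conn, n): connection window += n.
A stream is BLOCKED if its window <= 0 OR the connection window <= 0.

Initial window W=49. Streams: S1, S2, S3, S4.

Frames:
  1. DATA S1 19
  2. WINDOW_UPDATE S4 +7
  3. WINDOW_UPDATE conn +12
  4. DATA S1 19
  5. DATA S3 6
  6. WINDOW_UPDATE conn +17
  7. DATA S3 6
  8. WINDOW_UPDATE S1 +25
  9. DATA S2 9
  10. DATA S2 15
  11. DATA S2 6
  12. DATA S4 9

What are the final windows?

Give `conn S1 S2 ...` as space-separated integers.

Op 1: conn=30 S1=30 S2=49 S3=49 S4=49 blocked=[]
Op 2: conn=30 S1=30 S2=49 S3=49 S4=56 blocked=[]
Op 3: conn=42 S1=30 S2=49 S3=49 S4=56 blocked=[]
Op 4: conn=23 S1=11 S2=49 S3=49 S4=56 blocked=[]
Op 5: conn=17 S1=11 S2=49 S3=43 S4=56 blocked=[]
Op 6: conn=34 S1=11 S2=49 S3=43 S4=56 blocked=[]
Op 7: conn=28 S1=11 S2=49 S3=37 S4=56 blocked=[]
Op 8: conn=28 S1=36 S2=49 S3=37 S4=56 blocked=[]
Op 9: conn=19 S1=36 S2=40 S3=37 S4=56 blocked=[]
Op 10: conn=4 S1=36 S2=25 S3=37 S4=56 blocked=[]
Op 11: conn=-2 S1=36 S2=19 S3=37 S4=56 blocked=[1, 2, 3, 4]
Op 12: conn=-11 S1=36 S2=19 S3=37 S4=47 blocked=[1, 2, 3, 4]

Answer: -11 36 19 37 47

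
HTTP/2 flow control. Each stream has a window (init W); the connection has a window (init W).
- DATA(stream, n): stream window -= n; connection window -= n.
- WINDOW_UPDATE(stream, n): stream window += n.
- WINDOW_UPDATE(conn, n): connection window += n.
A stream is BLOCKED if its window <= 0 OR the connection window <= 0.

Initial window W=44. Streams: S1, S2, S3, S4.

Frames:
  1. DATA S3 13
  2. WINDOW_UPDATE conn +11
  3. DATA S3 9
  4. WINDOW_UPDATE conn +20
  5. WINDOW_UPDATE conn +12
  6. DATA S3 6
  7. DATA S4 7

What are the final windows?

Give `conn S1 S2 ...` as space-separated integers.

Answer: 52 44 44 16 37

Derivation:
Op 1: conn=31 S1=44 S2=44 S3=31 S4=44 blocked=[]
Op 2: conn=42 S1=44 S2=44 S3=31 S4=44 blocked=[]
Op 3: conn=33 S1=44 S2=44 S3=22 S4=44 blocked=[]
Op 4: conn=53 S1=44 S2=44 S3=22 S4=44 blocked=[]
Op 5: conn=65 S1=44 S2=44 S3=22 S4=44 blocked=[]
Op 6: conn=59 S1=44 S2=44 S3=16 S4=44 blocked=[]
Op 7: conn=52 S1=44 S2=44 S3=16 S4=37 blocked=[]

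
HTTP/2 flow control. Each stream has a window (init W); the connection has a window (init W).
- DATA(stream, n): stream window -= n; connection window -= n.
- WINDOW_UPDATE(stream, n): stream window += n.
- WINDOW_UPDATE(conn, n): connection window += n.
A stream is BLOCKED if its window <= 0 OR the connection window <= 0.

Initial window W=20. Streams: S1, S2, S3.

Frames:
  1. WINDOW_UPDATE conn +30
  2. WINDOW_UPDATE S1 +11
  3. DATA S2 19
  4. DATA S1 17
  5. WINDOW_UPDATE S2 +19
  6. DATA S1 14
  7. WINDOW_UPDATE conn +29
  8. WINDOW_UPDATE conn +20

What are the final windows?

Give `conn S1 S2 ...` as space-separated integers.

Answer: 49 0 20 20

Derivation:
Op 1: conn=50 S1=20 S2=20 S3=20 blocked=[]
Op 2: conn=50 S1=31 S2=20 S3=20 blocked=[]
Op 3: conn=31 S1=31 S2=1 S3=20 blocked=[]
Op 4: conn=14 S1=14 S2=1 S3=20 blocked=[]
Op 5: conn=14 S1=14 S2=20 S3=20 blocked=[]
Op 6: conn=0 S1=0 S2=20 S3=20 blocked=[1, 2, 3]
Op 7: conn=29 S1=0 S2=20 S3=20 blocked=[1]
Op 8: conn=49 S1=0 S2=20 S3=20 blocked=[1]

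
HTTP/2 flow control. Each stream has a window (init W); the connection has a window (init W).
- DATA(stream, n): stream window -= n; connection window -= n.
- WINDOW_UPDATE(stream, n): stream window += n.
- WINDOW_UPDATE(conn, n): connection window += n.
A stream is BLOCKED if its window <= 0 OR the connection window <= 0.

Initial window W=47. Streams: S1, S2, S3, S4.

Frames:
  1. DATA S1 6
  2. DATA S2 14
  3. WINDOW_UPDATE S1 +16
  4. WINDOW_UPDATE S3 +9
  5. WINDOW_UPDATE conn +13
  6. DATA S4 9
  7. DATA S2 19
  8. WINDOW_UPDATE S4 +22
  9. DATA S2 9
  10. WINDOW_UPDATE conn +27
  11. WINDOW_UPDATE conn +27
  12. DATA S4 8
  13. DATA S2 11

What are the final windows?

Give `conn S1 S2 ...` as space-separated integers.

Op 1: conn=41 S1=41 S2=47 S3=47 S4=47 blocked=[]
Op 2: conn=27 S1=41 S2=33 S3=47 S4=47 blocked=[]
Op 3: conn=27 S1=57 S2=33 S3=47 S4=47 blocked=[]
Op 4: conn=27 S1=57 S2=33 S3=56 S4=47 blocked=[]
Op 5: conn=40 S1=57 S2=33 S3=56 S4=47 blocked=[]
Op 6: conn=31 S1=57 S2=33 S3=56 S4=38 blocked=[]
Op 7: conn=12 S1=57 S2=14 S3=56 S4=38 blocked=[]
Op 8: conn=12 S1=57 S2=14 S3=56 S4=60 blocked=[]
Op 9: conn=3 S1=57 S2=5 S3=56 S4=60 blocked=[]
Op 10: conn=30 S1=57 S2=5 S3=56 S4=60 blocked=[]
Op 11: conn=57 S1=57 S2=5 S3=56 S4=60 blocked=[]
Op 12: conn=49 S1=57 S2=5 S3=56 S4=52 blocked=[]
Op 13: conn=38 S1=57 S2=-6 S3=56 S4=52 blocked=[2]

Answer: 38 57 -6 56 52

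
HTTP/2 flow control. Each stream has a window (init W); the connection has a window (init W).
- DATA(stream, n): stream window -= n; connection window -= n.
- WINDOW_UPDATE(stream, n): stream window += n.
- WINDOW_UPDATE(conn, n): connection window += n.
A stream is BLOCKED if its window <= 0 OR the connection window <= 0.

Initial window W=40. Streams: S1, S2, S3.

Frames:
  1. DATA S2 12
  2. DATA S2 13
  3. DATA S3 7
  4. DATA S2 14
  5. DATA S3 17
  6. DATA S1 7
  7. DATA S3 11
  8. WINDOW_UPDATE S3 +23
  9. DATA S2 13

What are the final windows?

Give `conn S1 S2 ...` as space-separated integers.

Op 1: conn=28 S1=40 S2=28 S3=40 blocked=[]
Op 2: conn=15 S1=40 S2=15 S3=40 blocked=[]
Op 3: conn=8 S1=40 S2=15 S3=33 blocked=[]
Op 4: conn=-6 S1=40 S2=1 S3=33 blocked=[1, 2, 3]
Op 5: conn=-23 S1=40 S2=1 S3=16 blocked=[1, 2, 3]
Op 6: conn=-30 S1=33 S2=1 S3=16 blocked=[1, 2, 3]
Op 7: conn=-41 S1=33 S2=1 S3=5 blocked=[1, 2, 3]
Op 8: conn=-41 S1=33 S2=1 S3=28 blocked=[1, 2, 3]
Op 9: conn=-54 S1=33 S2=-12 S3=28 blocked=[1, 2, 3]

Answer: -54 33 -12 28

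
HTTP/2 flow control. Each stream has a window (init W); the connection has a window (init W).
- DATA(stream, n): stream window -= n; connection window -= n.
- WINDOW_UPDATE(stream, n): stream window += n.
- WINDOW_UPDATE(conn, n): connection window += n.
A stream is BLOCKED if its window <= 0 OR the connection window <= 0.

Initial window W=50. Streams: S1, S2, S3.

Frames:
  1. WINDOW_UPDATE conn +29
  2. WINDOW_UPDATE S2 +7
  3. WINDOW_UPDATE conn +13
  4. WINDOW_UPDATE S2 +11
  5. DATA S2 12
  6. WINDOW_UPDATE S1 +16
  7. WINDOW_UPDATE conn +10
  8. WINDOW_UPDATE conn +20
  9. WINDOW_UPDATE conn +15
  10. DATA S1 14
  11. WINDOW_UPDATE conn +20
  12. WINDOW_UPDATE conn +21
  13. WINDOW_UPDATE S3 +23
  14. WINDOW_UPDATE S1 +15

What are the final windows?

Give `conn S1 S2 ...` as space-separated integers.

Op 1: conn=79 S1=50 S2=50 S3=50 blocked=[]
Op 2: conn=79 S1=50 S2=57 S3=50 blocked=[]
Op 3: conn=92 S1=50 S2=57 S3=50 blocked=[]
Op 4: conn=92 S1=50 S2=68 S3=50 blocked=[]
Op 5: conn=80 S1=50 S2=56 S3=50 blocked=[]
Op 6: conn=80 S1=66 S2=56 S3=50 blocked=[]
Op 7: conn=90 S1=66 S2=56 S3=50 blocked=[]
Op 8: conn=110 S1=66 S2=56 S3=50 blocked=[]
Op 9: conn=125 S1=66 S2=56 S3=50 blocked=[]
Op 10: conn=111 S1=52 S2=56 S3=50 blocked=[]
Op 11: conn=131 S1=52 S2=56 S3=50 blocked=[]
Op 12: conn=152 S1=52 S2=56 S3=50 blocked=[]
Op 13: conn=152 S1=52 S2=56 S3=73 blocked=[]
Op 14: conn=152 S1=67 S2=56 S3=73 blocked=[]

Answer: 152 67 56 73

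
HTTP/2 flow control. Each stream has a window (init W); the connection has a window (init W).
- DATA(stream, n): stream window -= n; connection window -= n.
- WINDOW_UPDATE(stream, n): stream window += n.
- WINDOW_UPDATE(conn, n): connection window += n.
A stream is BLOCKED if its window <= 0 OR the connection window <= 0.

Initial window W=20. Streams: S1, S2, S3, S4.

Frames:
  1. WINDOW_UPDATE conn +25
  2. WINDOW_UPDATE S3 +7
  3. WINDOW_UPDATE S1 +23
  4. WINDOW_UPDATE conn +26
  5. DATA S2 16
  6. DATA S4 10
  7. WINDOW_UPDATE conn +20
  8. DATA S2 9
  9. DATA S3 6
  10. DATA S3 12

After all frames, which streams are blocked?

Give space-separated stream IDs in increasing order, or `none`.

Op 1: conn=45 S1=20 S2=20 S3=20 S4=20 blocked=[]
Op 2: conn=45 S1=20 S2=20 S3=27 S4=20 blocked=[]
Op 3: conn=45 S1=43 S2=20 S3=27 S4=20 blocked=[]
Op 4: conn=71 S1=43 S2=20 S3=27 S4=20 blocked=[]
Op 5: conn=55 S1=43 S2=4 S3=27 S4=20 blocked=[]
Op 6: conn=45 S1=43 S2=4 S3=27 S4=10 blocked=[]
Op 7: conn=65 S1=43 S2=4 S3=27 S4=10 blocked=[]
Op 8: conn=56 S1=43 S2=-5 S3=27 S4=10 blocked=[2]
Op 9: conn=50 S1=43 S2=-5 S3=21 S4=10 blocked=[2]
Op 10: conn=38 S1=43 S2=-5 S3=9 S4=10 blocked=[2]

Answer: S2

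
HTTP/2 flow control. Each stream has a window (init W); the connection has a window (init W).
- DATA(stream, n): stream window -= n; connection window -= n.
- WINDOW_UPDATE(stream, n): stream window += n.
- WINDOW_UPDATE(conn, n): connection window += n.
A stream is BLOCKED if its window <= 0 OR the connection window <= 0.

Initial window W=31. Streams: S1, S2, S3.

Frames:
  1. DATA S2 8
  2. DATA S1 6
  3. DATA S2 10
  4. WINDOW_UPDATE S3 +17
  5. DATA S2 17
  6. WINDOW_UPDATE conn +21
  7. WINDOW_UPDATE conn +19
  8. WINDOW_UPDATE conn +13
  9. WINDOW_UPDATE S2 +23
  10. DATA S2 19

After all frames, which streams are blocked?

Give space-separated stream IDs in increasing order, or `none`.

Answer: S2

Derivation:
Op 1: conn=23 S1=31 S2=23 S3=31 blocked=[]
Op 2: conn=17 S1=25 S2=23 S3=31 blocked=[]
Op 3: conn=7 S1=25 S2=13 S3=31 blocked=[]
Op 4: conn=7 S1=25 S2=13 S3=48 blocked=[]
Op 5: conn=-10 S1=25 S2=-4 S3=48 blocked=[1, 2, 3]
Op 6: conn=11 S1=25 S2=-4 S3=48 blocked=[2]
Op 7: conn=30 S1=25 S2=-4 S3=48 blocked=[2]
Op 8: conn=43 S1=25 S2=-4 S3=48 blocked=[2]
Op 9: conn=43 S1=25 S2=19 S3=48 blocked=[]
Op 10: conn=24 S1=25 S2=0 S3=48 blocked=[2]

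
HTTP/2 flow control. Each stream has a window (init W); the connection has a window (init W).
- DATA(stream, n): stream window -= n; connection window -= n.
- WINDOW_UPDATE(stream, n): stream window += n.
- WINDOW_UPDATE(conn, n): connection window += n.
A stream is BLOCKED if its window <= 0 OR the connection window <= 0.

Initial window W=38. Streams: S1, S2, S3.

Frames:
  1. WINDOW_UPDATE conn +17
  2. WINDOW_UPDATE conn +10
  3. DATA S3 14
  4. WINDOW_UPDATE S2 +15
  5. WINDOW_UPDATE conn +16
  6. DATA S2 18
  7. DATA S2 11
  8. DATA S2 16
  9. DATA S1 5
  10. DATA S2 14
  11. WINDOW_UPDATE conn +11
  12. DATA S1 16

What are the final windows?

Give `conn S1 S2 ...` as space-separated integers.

Answer: -2 17 -6 24

Derivation:
Op 1: conn=55 S1=38 S2=38 S3=38 blocked=[]
Op 2: conn=65 S1=38 S2=38 S3=38 blocked=[]
Op 3: conn=51 S1=38 S2=38 S3=24 blocked=[]
Op 4: conn=51 S1=38 S2=53 S3=24 blocked=[]
Op 5: conn=67 S1=38 S2=53 S3=24 blocked=[]
Op 6: conn=49 S1=38 S2=35 S3=24 blocked=[]
Op 7: conn=38 S1=38 S2=24 S3=24 blocked=[]
Op 8: conn=22 S1=38 S2=8 S3=24 blocked=[]
Op 9: conn=17 S1=33 S2=8 S3=24 blocked=[]
Op 10: conn=3 S1=33 S2=-6 S3=24 blocked=[2]
Op 11: conn=14 S1=33 S2=-6 S3=24 blocked=[2]
Op 12: conn=-2 S1=17 S2=-6 S3=24 blocked=[1, 2, 3]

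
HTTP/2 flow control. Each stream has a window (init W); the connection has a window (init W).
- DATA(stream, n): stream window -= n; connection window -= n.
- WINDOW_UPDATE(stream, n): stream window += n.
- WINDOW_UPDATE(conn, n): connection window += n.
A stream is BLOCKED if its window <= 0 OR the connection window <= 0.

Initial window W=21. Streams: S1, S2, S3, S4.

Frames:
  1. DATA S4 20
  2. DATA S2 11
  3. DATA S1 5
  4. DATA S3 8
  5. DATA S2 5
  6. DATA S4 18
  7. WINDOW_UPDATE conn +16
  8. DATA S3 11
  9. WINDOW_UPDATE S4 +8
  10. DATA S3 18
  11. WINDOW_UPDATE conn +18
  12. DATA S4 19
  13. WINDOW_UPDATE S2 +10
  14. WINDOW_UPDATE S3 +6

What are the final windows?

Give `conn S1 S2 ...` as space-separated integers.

Answer: -60 16 15 -10 -28

Derivation:
Op 1: conn=1 S1=21 S2=21 S3=21 S4=1 blocked=[]
Op 2: conn=-10 S1=21 S2=10 S3=21 S4=1 blocked=[1, 2, 3, 4]
Op 3: conn=-15 S1=16 S2=10 S3=21 S4=1 blocked=[1, 2, 3, 4]
Op 4: conn=-23 S1=16 S2=10 S3=13 S4=1 blocked=[1, 2, 3, 4]
Op 5: conn=-28 S1=16 S2=5 S3=13 S4=1 blocked=[1, 2, 3, 4]
Op 6: conn=-46 S1=16 S2=5 S3=13 S4=-17 blocked=[1, 2, 3, 4]
Op 7: conn=-30 S1=16 S2=5 S3=13 S4=-17 blocked=[1, 2, 3, 4]
Op 8: conn=-41 S1=16 S2=5 S3=2 S4=-17 blocked=[1, 2, 3, 4]
Op 9: conn=-41 S1=16 S2=5 S3=2 S4=-9 blocked=[1, 2, 3, 4]
Op 10: conn=-59 S1=16 S2=5 S3=-16 S4=-9 blocked=[1, 2, 3, 4]
Op 11: conn=-41 S1=16 S2=5 S3=-16 S4=-9 blocked=[1, 2, 3, 4]
Op 12: conn=-60 S1=16 S2=5 S3=-16 S4=-28 blocked=[1, 2, 3, 4]
Op 13: conn=-60 S1=16 S2=15 S3=-16 S4=-28 blocked=[1, 2, 3, 4]
Op 14: conn=-60 S1=16 S2=15 S3=-10 S4=-28 blocked=[1, 2, 3, 4]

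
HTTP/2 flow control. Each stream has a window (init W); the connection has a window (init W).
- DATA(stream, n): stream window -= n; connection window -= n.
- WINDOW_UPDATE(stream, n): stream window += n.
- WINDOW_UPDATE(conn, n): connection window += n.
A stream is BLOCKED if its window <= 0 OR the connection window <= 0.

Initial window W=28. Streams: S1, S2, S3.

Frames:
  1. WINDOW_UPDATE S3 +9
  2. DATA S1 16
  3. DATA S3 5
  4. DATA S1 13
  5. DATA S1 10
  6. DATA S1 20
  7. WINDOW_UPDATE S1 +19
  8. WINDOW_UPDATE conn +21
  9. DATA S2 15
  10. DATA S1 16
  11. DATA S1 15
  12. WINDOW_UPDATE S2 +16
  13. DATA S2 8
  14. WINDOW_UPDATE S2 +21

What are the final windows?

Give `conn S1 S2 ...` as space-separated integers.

Op 1: conn=28 S1=28 S2=28 S3=37 blocked=[]
Op 2: conn=12 S1=12 S2=28 S3=37 blocked=[]
Op 3: conn=7 S1=12 S2=28 S3=32 blocked=[]
Op 4: conn=-6 S1=-1 S2=28 S3=32 blocked=[1, 2, 3]
Op 5: conn=-16 S1=-11 S2=28 S3=32 blocked=[1, 2, 3]
Op 6: conn=-36 S1=-31 S2=28 S3=32 blocked=[1, 2, 3]
Op 7: conn=-36 S1=-12 S2=28 S3=32 blocked=[1, 2, 3]
Op 8: conn=-15 S1=-12 S2=28 S3=32 blocked=[1, 2, 3]
Op 9: conn=-30 S1=-12 S2=13 S3=32 blocked=[1, 2, 3]
Op 10: conn=-46 S1=-28 S2=13 S3=32 blocked=[1, 2, 3]
Op 11: conn=-61 S1=-43 S2=13 S3=32 blocked=[1, 2, 3]
Op 12: conn=-61 S1=-43 S2=29 S3=32 blocked=[1, 2, 3]
Op 13: conn=-69 S1=-43 S2=21 S3=32 blocked=[1, 2, 3]
Op 14: conn=-69 S1=-43 S2=42 S3=32 blocked=[1, 2, 3]

Answer: -69 -43 42 32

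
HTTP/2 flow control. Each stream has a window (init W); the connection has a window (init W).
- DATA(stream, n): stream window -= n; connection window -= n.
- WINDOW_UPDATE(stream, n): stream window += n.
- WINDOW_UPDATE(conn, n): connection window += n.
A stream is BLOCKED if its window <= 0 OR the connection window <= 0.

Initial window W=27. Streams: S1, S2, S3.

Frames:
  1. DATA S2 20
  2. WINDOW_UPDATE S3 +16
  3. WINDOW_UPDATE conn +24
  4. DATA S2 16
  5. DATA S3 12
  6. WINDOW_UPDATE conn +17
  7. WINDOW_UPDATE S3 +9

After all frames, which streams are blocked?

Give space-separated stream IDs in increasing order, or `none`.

Answer: S2

Derivation:
Op 1: conn=7 S1=27 S2=7 S3=27 blocked=[]
Op 2: conn=7 S1=27 S2=7 S3=43 blocked=[]
Op 3: conn=31 S1=27 S2=7 S3=43 blocked=[]
Op 4: conn=15 S1=27 S2=-9 S3=43 blocked=[2]
Op 5: conn=3 S1=27 S2=-9 S3=31 blocked=[2]
Op 6: conn=20 S1=27 S2=-9 S3=31 blocked=[2]
Op 7: conn=20 S1=27 S2=-9 S3=40 blocked=[2]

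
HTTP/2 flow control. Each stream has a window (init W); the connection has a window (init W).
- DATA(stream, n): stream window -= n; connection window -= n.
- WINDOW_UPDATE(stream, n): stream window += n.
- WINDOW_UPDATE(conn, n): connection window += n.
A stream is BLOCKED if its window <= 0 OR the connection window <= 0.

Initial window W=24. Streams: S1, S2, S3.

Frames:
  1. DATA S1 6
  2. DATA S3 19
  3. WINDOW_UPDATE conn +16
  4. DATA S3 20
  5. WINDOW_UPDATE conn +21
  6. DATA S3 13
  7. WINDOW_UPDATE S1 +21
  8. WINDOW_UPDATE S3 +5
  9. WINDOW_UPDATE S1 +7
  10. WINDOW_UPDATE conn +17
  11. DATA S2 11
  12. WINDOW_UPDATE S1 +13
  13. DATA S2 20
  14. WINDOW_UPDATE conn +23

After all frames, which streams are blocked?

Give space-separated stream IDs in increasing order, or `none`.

Op 1: conn=18 S1=18 S2=24 S3=24 blocked=[]
Op 2: conn=-1 S1=18 S2=24 S3=5 blocked=[1, 2, 3]
Op 3: conn=15 S1=18 S2=24 S3=5 blocked=[]
Op 4: conn=-5 S1=18 S2=24 S3=-15 blocked=[1, 2, 3]
Op 5: conn=16 S1=18 S2=24 S3=-15 blocked=[3]
Op 6: conn=3 S1=18 S2=24 S3=-28 blocked=[3]
Op 7: conn=3 S1=39 S2=24 S3=-28 blocked=[3]
Op 8: conn=3 S1=39 S2=24 S3=-23 blocked=[3]
Op 9: conn=3 S1=46 S2=24 S3=-23 blocked=[3]
Op 10: conn=20 S1=46 S2=24 S3=-23 blocked=[3]
Op 11: conn=9 S1=46 S2=13 S3=-23 blocked=[3]
Op 12: conn=9 S1=59 S2=13 S3=-23 blocked=[3]
Op 13: conn=-11 S1=59 S2=-7 S3=-23 blocked=[1, 2, 3]
Op 14: conn=12 S1=59 S2=-7 S3=-23 blocked=[2, 3]

Answer: S2 S3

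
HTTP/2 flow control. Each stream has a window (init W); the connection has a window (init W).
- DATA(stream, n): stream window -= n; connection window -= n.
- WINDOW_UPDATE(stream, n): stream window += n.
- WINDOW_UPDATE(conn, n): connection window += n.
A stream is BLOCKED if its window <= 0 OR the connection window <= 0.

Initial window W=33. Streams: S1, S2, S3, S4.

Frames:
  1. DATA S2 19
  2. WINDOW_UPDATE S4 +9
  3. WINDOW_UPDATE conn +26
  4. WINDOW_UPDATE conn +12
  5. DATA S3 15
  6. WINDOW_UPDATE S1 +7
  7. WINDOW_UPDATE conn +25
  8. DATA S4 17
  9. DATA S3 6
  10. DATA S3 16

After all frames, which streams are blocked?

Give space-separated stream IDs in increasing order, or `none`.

Op 1: conn=14 S1=33 S2=14 S3=33 S4=33 blocked=[]
Op 2: conn=14 S1=33 S2=14 S3=33 S4=42 blocked=[]
Op 3: conn=40 S1=33 S2=14 S3=33 S4=42 blocked=[]
Op 4: conn=52 S1=33 S2=14 S3=33 S4=42 blocked=[]
Op 5: conn=37 S1=33 S2=14 S3=18 S4=42 blocked=[]
Op 6: conn=37 S1=40 S2=14 S3=18 S4=42 blocked=[]
Op 7: conn=62 S1=40 S2=14 S3=18 S4=42 blocked=[]
Op 8: conn=45 S1=40 S2=14 S3=18 S4=25 blocked=[]
Op 9: conn=39 S1=40 S2=14 S3=12 S4=25 blocked=[]
Op 10: conn=23 S1=40 S2=14 S3=-4 S4=25 blocked=[3]

Answer: S3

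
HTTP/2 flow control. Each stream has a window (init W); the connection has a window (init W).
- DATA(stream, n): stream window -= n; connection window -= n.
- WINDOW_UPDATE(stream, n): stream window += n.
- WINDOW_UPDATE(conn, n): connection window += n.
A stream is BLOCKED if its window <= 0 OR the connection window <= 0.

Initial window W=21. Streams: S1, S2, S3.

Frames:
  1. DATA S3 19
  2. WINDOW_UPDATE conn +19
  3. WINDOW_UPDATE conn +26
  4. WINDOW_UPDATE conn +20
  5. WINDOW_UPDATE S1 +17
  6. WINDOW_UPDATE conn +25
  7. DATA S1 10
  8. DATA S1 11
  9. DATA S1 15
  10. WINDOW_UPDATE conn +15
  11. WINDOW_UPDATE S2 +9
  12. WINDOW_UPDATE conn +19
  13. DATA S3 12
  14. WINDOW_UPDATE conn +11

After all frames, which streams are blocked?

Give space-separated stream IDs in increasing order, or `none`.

Op 1: conn=2 S1=21 S2=21 S3=2 blocked=[]
Op 2: conn=21 S1=21 S2=21 S3=2 blocked=[]
Op 3: conn=47 S1=21 S2=21 S3=2 blocked=[]
Op 4: conn=67 S1=21 S2=21 S3=2 blocked=[]
Op 5: conn=67 S1=38 S2=21 S3=2 blocked=[]
Op 6: conn=92 S1=38 S2=21 S3=2 blocked=[]
Op 7: conn=82 S1=28 S2=21 S3=2 blocked=[]
Op 8: conn=71 S1=17 S2=21 S3=2 blocked=[]
Op 9: conn=56 S1=2 S2=21 S3=2 blocked=[]
Op 10: conn=71 S1=2 S2=21 S3=2 blocked=[]
Op 11: conn=71 S1=2 S2=30 S3=2 blocked=[]
Op 12: conn=90 S1=2 S2=30 S3=2 blocked=[]
Op 13: conn=78 S1=2 S2=30 S3=-10 blocked=[3]
Op 14: conn=89 S1=2 S2=30 S3=-10 blocked=[3]

Answer: S3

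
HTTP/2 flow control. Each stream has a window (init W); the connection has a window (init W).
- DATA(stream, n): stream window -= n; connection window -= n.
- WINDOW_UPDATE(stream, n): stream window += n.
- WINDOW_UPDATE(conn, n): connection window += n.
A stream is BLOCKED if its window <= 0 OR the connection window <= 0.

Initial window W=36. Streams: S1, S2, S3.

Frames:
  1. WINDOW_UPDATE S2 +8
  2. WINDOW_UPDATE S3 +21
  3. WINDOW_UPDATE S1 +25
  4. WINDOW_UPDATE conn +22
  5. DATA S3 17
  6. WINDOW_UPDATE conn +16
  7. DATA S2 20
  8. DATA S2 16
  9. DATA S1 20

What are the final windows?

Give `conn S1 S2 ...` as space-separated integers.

Answer: 1 41 8 40

Derivation:
Op 1: conn=36 S1=36 S2=44 S3=36 blocked=[]
Op 2: conn=36 S1=36 S2=44 S3=57 blocked=[]
Op 3: conn=36 S1=61 S2=44 S3=57 blocked=[]
Op 4: conn=58 S1=61 S2=44 S3=57 blocked=[]
Op 5: conn=41 S1=61 S2=44 S3=40 blocked=[]
Op 6: conn=57 S1=61 S2=44 S3=40 blocked=[]
Op 7: conn=37 S1=61 S2=24 S3=40 blocked=[]
Op 8: conn=21 S1=61 S2=8 S3=40 blocked=[]
Op 9: conn=1 S1=41 S2=8 S3=40 blocked=[]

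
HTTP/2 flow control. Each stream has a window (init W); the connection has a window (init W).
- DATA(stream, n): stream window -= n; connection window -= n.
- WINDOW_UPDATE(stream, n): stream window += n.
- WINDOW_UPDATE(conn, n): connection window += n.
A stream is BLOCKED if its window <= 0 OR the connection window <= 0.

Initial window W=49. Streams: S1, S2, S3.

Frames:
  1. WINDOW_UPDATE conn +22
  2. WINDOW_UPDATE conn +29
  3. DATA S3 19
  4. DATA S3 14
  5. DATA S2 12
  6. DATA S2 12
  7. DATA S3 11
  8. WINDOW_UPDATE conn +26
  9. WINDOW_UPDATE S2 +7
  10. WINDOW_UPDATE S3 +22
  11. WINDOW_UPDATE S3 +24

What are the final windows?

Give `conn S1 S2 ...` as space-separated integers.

Answer: 58 49 32 51

Derivation:
Op 1: conn=71 S1=49 S2=49 S3=49 blocked=[]
Op 2: conn=100 S1=49 S2=49 S3=49 blocked=[]
Op 3: conn=81 S1=49 S2=49 S3=30 blocked=[]
Op 4: conn=67 S1=49 S2=49 S3=16 blocked=[]
Op 5: conn=55 S1=49 S2=37 S3=16 blocked=[]
Op 6: conn=43 S1=49 S2=25 S3=16 blocked=[]
Op 7: conn=32 S1=49 S2=25 S3=5 blocked=[]
Op 8: conn=58 S1=49 S2=25 S3=5 blocked=[]
Op 9: conn=58 S1=49 S2=32 S3=5 blocked=[]
Op 10: conn=58 S1=49 S2=32 S3=27 blocked=[]
Op 11: conn=58 S1=49 S2=32 S3=51 blocked=[]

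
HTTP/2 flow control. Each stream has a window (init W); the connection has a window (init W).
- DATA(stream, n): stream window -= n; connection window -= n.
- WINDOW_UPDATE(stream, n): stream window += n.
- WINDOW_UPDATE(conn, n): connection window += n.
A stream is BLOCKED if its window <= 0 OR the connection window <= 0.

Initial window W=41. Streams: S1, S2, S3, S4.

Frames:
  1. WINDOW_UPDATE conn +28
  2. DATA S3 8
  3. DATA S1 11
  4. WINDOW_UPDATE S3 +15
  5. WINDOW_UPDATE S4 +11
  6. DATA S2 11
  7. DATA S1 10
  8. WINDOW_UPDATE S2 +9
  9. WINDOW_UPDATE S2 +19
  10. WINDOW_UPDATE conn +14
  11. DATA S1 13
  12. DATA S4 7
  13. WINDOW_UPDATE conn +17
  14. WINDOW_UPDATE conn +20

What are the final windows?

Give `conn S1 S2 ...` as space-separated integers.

Answer: 60 7 58 48 45

Derivation:
Op 1: conn=69 S1=41 S2=41 S3=41 S4=41 blocked=[]
Op 2: conn=61 S1=41 S2=41 S3=33 S4=41 blocked=[]
Op 3: conn=50 S1=30 S2=41 S3=33 S4=41 blocked=[]
Op 4: conn=50 S1=30 S2=41 S3=48 S4=41 blocked=[]
Op 5: conn=50 S1=30 S2=41 S3=48 S4=52 blocked=[]
Op 6: conn=39 S1=30 S2=30 S3=48 S4=52 blocked=[]
Op 7: conn=29 S1=20 S2=30 S3=48 S4=52 blocked=[]
Op 8: conn=29 S1=20 S2=39 S3=48 S4=52 blocked=[]
Op 9: conn=29 S1=20 S2=58 S3=48 S4=52 blocked=[]
Op 10: conn=43 S1=20 S2=58 S3=48 S4=52 blocked=[]
Op 11: conn=30 S1=7 S2=58 S3=48 S4=52 blocked=[]
Op 12: conn=23 S1=7 S2=58 S3=48 S4=45 blocked=[]
Op 13: conn=40 S1=7 S2=58 S3=48 S4=45 blocked=[]
Op 14: conn=60 S1=7 S2=58 S3=48 S4=45 blocked=[]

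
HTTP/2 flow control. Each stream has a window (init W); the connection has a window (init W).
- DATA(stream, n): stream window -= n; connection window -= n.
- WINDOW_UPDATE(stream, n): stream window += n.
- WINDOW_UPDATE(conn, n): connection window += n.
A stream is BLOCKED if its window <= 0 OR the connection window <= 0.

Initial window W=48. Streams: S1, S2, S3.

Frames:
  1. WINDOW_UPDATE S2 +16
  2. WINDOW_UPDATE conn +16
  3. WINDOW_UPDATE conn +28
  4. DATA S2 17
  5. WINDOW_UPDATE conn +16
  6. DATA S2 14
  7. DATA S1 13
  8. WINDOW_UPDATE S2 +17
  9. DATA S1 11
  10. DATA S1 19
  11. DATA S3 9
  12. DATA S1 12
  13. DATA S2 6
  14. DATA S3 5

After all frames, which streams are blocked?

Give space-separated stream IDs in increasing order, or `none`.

Answer: S1

Derivation:
Op 1: conn=48 S1=48 S2=64 S3=48 blocked=[]
Op 2: conn=64 S1=48 S2=64 S3=48 blocked=[]
Op 3: conn=92 S1=48 S2=64 S3=48 blocked=[]
Op 4: conn=75 S1=48 S2=47 S3=48 blocked=[]
Op 5: conn=91 S1=48 S2=47 S3=48 blocked=[]
Op 6: conn=77 S1=48 S2=33 S3=48 blocked=[]
Op 7: conn=64 S1=35 S2=33 S3=48 blocked=[]
Op 8: conn=64 S1=35 S2=50 S3=48 blocked=[]
Op 9: conn=53 S1=24 S2=50 S3=48 blocked=[]
Op 10: conn=34 S1=5 S2=50 S3=48 blocked=[]
Op 11: conn=25 S1=5 S2=50 S3=39 blocked=[]
Op 12: conn=13 S1=-7 S2=50 S3=39 blocked=[1]
Op 13: conn=7 S1=-7 S2=44 S3=39 blocked=[1]
Op 14: conn=2 S1=-7 S2=44 S3=34 blocked=[1]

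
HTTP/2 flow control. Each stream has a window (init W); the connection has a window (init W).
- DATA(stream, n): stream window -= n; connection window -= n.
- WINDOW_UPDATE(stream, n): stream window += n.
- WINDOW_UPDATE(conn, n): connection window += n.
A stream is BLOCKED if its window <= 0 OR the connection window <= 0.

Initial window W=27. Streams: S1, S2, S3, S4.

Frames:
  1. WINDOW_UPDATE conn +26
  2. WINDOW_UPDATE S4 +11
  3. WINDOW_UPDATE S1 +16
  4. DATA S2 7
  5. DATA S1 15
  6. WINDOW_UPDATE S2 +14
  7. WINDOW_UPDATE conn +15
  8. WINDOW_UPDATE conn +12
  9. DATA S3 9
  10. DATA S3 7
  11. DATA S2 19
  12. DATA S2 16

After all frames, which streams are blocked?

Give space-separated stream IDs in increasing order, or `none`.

Answer: S2

Derivation:
Op 1: conn=53 S1=27 S2=27 S3=27 S4=27 blocked=[]
Op 2: conn=53 S1=27 S2=27 S3=27 S4=38 blocked=[]
Op 3: conn=53 S1=43 S2=27 S3=27 S4=38 blocked=[]
Op 4: conn=46 S1=43 S2=20 S3=27 S4=38 blocked=[]
Op 5: conn=31 S1=28 S2=20 S3=27 S4=38 blocked=[]
Op 6: conn=31 S1=28 S2=34 S3=27 S4=38 blocked=[]
Op 7: conn=46 S1=28 S2=34 S3=27 S4=38 blocked=[]
Op 8: conn=58 S1=28 S2=34 S3=27 S4=38 blocked=[]
Op 9: conn=49 S1=28 S2=34 S3=18 S4=38 blocked=[]
Op 10: conn=42 S1=28 S2=34 S3=11 S4=38 blocked=[]
Op 11: conn=23 S1=28 S2=15 S3=11 S4=38 blocked=[]
Op 12: conn=7 S1=28 S2=-1 S3=11 S4=38 blocked=[2]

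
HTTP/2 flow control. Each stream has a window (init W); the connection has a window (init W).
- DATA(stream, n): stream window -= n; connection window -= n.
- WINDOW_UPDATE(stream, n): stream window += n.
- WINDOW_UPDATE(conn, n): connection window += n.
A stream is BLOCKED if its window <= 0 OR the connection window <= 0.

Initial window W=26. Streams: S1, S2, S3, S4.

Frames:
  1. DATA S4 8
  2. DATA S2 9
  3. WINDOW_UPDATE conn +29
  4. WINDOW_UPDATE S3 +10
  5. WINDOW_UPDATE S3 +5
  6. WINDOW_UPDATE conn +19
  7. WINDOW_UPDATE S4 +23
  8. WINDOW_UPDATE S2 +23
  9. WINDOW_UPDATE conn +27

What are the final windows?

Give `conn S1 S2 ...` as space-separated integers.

Op 1: conn=18 S1=26 S2=26 S3=26 S4=18 blocked=[]
Op 2: conn=9 S1=26 S2=17 S3=26 S4=18 blocked=[]
Op 3: conn=38 S1=26 S2=17 S3=26 S4=18 blocked=[]
Op 4: conn=38 S1=26 S2=17 S3=36 S4=18 blocked=[]
Op 5: conn=38 S1=26 S2=17 S3=41 S4=18 blocked=[]
Op 6: conn=57 S1=26 S2=17 S3=41 S4=18 blocked=[]
Op 7: conn=57 S1=26 S2=17 S3=41 S4=41 blocked=[]
Op 8: conn=57 S1=26 S2=40 S3=41 S4=41 blocked=[]
Op 9: conn=84 S1=26 S2=40 S3=41 S4=41 blocked=[]

Answer: 84 26 40 41 41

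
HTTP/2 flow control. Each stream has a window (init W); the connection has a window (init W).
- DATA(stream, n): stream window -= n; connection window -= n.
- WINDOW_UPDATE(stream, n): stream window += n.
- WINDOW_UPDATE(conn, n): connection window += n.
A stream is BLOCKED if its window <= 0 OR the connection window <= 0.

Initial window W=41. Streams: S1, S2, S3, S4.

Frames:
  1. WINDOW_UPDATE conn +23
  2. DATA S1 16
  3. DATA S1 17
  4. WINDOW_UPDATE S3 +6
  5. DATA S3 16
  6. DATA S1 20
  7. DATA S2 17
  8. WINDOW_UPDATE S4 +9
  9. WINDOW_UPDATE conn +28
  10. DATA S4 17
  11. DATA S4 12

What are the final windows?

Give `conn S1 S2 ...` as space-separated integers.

Op 1: conn=64 S1=41 S2=41 S3=41 S4=41 blocked=[]
Op 2: conn=48 S1=25 S2=41 S3=41 S4=41 blocked=[]
Op 3: conn=31 S1=8 S2=41 S3=41 S4=41 blocked=[]
Op 4: conn=31 S1=8 S2=41 S3=47 S4=41 blocked=[]
Op 5: conn=15 S1=8 S2=41 S3=31 S4=41 blocked=[]
Op 6: conn=-5 S1=-12 S2=41 S3=31 S4=41 blocked=[1, 2, 3, 4]
Op 7: conn=-22 S1=-12 S2=24 S3=31 S4=41 blocked=[1, 2, 3, 4]
Op 8: conn=-22 S1=-12 S2=24 S3=31 S4=50 blocked=[1, 2, 3, 4]
Op 9: conn=6 S1=-12 S2=24 S3=31 S4=50 blocked=[1]
Op 10: conn=-11 S1=-12 S2=24 S3=31 S4=33 blocked=[1, 2, 3, 4]
Op 11: conn=-23 S1=-12 S2=24 S3=31 S4=21 blocked=[1, 2, 3, 4]

Answer: -23 -12 24 31 21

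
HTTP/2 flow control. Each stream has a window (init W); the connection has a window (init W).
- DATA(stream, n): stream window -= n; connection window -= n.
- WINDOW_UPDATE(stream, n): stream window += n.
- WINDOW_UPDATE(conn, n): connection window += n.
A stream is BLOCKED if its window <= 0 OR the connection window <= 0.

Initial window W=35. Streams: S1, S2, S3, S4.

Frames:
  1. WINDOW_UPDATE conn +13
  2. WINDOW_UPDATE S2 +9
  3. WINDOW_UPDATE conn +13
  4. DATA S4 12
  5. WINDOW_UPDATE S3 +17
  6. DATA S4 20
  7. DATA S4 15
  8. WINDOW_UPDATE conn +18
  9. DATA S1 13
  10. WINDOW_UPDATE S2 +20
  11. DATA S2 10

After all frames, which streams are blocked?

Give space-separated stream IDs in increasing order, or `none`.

Op 1: conn=48 S1=35 S2=35 S3=35 S4=35 blocked=[]
Op 2: conn=48 S1=35 S2=44 S3=35 S4=35 blocked=[]
Op 3: conn=61 S1=35 S2=44 S3=35 S4=35 blocked=[]
Op 4: conn=49 S1=35 S2=44 S3=35 S4=23 blocked=[]
Op 5: conn=49 S1=35 S2=44 S3=52 S4=23 blocked=[]
Op 6: conn=29 S1=35 S2=44 S3=52 S4=3 blocked=[]
Op 7: conn=14 S1=35 S2=44 S3=52 S4=-12 blocked=[4]
Op 8: conn=32 S1=35 S2=44 S3=52 S4=-12 blocked=[4]
Op 9: conn=19 S1=22 S2=44 S3=52 S4=-12 blocked=[4]
Op 10: conn=19 S1=22 S2=64 S3=52 S4=-12 blocked=[4]
Op 11: conn=9 S1=22 S2=54 S3=52 S4=-12 blocked=[4]

Answer: S4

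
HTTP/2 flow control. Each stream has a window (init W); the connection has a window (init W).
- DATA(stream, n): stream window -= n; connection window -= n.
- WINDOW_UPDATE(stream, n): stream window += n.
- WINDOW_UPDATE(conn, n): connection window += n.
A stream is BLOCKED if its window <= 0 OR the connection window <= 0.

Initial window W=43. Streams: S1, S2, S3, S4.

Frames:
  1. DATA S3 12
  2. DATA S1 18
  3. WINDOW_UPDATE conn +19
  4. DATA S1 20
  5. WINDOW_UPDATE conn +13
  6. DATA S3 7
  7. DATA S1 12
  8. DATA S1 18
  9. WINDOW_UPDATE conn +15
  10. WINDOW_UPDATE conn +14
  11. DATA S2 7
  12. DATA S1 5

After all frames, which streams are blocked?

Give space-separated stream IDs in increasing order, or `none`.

Answer: S1

Derivation:
Op 1: conn=31 S1=43 S2=43 S3=31 S4=43 blocked=[]
Op 2: conn=13 S1=25 S2=43 S3=31 S4=43 blocked=[]
Op 3: conn=32 S1=25 S2=43 S3=31 S4=43 blocked=[]
Op 4: conn=12 S1=5 S2=43 S3=31 S4=43 blocked=[]
Op 5: conn=25 S1=5 S2=43 S3=31 S4=43 blocked=[]
Op 6: conn=18 S1=5 S2=43 S3=24 S4=43 blocked=[]
Op 7: conn=6 S1=-7 S2=43 S3=24 S4=43 blocked=[1]
Op 8: conn=-12 S1=-25 S2=43 S3=24 S4=43 blocked=[1, 2, 3, 4]
Op 9: conn=3 S1=-25 S2=43 S3=24 S4=43 blocked=[1]
Op 10: conn=17 S1=-25 S2=43 S3=24 S4=43 blocked=[1]
Op 11: conn=10 S1=-25 S2=36 S3=24 S4=43 blocked=[1]
Op 12: conn=5 S1=-30 S2=36 S3=24 S4=43 blocked=[1]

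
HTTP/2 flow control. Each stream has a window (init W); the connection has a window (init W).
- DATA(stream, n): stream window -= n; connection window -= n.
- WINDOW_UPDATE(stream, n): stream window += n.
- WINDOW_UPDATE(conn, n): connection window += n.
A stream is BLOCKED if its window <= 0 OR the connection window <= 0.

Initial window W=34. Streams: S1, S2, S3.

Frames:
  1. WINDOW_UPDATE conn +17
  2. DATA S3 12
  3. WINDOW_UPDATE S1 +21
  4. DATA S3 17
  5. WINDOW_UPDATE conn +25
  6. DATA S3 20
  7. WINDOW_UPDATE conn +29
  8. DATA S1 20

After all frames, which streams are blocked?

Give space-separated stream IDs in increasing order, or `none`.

Op 1: conn=51 S1=34 S2=34 S3=34 blocked=[]
Op 2: conn=39 S1=34 S2=34 S3=22 blocked=[]
Op 3: conn=39 S1=55 S2=34 S3=22 blocked=[]
Op 4: conn=22 S1=55 S2=34 S3=5 blocked=[]
Op 5: conn=47 S1=55 S2=34 S3=5 blocked=[]
Op 6: conn=27 S1=55 S2=34 S3=-15 blocked=[3]
Op 7: conn=56 S1=55 S2=34 S3=-15 blocked=[3]
Op 8: conn=36 S1=35 S2=34 S3=-15 blocked=[3]

Answer: S3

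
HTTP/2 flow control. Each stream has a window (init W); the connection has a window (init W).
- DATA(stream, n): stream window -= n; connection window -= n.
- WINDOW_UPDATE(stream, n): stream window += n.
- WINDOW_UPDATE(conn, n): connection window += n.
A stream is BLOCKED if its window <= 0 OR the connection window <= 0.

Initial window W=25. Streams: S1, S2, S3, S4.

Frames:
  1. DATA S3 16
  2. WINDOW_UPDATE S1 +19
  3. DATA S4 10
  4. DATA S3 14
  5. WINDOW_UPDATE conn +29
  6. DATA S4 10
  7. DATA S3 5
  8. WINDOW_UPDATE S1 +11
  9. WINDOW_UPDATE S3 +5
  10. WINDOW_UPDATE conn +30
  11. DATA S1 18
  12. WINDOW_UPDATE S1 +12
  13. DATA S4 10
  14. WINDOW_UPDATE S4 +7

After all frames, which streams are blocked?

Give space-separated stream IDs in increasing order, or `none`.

Answer: S3

Derivation:
Op 1: conn=9 S1=25 S2=25 S3=9 S4=25 blocked=[]
Op 2: conn=9 S1=44 S2=25 S3=9 S4=25 blocked=[]
Op 3: conn=-1 S1=44 S2=25 S3=9 S4=15 blocked=[1, 2, 3, 4]
Op 4: conn=-15 S1=44 S2=25 S3=-5 S4=15 blocked=[1, 2, 3, 4]
Op 5: conn=14 S1=44 S2=25 S3=-5 S4=15 blocked=[3]
Op 6: conn=4 S1=44 S2=25 S3=-5 S4=5 blocked=[3]
Op 7: conn=-1 S1=44 S2=25 S3=-10 S4=5 blocked=[1, 2, 3, 4]
Op 8: conn=-1 S1=55 S2=25 S3=-10 S4=5 blocked=[1, 2, 3, 4]
Op 9: conn=-1 S1=55 S2=25 S3=-5 S4=5 blocked=[1, 2, 3, 4]
Op 10: conn=29 S1=55 S2=25 S3=-5 S4=5 blocked=[3]
Op 11: conn=11 S1=37 S2=25 S3=-5 S4=5 blocked=[3]
Op 12: conn=11 S1=49 S2=25 S3=-5 S4=5 blocked=[3]
Op 13: conn=1 S1=49 S2=25 S3=-5 S4=-5 blocked=[3, 4]
Op 14: conn=1 S1=49 S2=25 S3=-5 S4=2 blocked=[3]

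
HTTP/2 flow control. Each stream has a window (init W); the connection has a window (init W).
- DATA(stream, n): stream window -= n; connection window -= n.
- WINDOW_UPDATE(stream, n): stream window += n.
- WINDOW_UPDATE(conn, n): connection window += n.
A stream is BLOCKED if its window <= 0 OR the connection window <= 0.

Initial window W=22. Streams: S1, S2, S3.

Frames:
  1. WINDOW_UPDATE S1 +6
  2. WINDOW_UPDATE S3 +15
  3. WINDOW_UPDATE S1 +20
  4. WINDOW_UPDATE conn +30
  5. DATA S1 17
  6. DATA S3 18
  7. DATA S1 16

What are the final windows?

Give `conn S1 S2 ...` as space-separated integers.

Answer: 1 15 22 19

Derivation:
Op 1: conn=22 S1=28 S2=22 S3=22 blocked=[]
Op 2: conn=22 S1=28 S2=22 S3=37 blocked=[]
Op 3: conn=22 S1=48 S2=22 S3=37 blocked=[]
Op 4: conn=52 S1=48 S2=22 S3=37 blocked=[]
Op 5: conn=35 S1=31 S2=22 S3=37 blocked=[]
Op 6: conn=17 S1=31 S2=22 S3=19 blocked=[]
Op 7: conn=1 S1=15 S2=22 S3=19 blocked=[]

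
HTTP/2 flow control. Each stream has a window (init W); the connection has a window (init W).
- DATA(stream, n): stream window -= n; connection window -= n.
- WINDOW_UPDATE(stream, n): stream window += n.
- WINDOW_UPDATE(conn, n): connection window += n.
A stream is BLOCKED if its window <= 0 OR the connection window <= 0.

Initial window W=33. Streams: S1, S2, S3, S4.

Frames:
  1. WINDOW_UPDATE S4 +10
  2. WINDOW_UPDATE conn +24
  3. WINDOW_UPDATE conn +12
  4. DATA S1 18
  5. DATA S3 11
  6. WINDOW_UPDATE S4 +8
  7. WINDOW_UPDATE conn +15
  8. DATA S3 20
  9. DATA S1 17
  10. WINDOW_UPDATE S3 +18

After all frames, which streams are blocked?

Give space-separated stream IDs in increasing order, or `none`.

Answer: S1

Derivation:
Op 1: conn=33 S1=33 S2=33 S3=33 S4=43 blocked=[]
Op 2: conn=57 S1=33 S2=33 S3=33 S4=43 blocked=[]
Op 3: conn=69 S1=33 S2=33 S3=33 S4=43 blocked=[]
Op 4: conn=51 S1=15 S2=33 S3=33 S4=43 blocked=[]
Op 5: conn=40 S1=15 S2=33 S3=22 S4=43 blocked=[]
Op 6: conn=40 S1=15 S2=33 S3=22 S4=51 blocked=[]
Op 7: conn=55 S1=15 S2=33 S3=22 S4=51 blocked=[]
Op 8: conn=35 S1=15 S2=33 S3=2 S4=51 blocked=[]
Op 9: conn=18 S1=-2 S2=33 S3=2 S4=51 blocked=[1]
Op 10: conn=18 S1=-2 S2=33 S3=20 S4=51 blocked=[1]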